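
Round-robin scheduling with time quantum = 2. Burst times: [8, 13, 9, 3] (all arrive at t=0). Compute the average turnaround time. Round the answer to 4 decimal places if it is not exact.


Time quantum = 2
Execution trace:
  J1 runs 2 units, time = 2
  J2 runs 2 units, time = 4
  J3 runs 2 units, time = 6
  J4 runs 2 units, time = 8
  J1 runs 2 units, time = 10
  J2 runs 2 units, time = 12
  J3 runs 2 units, time = 14
  J4 runs 1 units, time = 15
  J1 runs 2 units, time = 17
  J2 runs 2 units, time = 19
  J3 runs 2 units, time = 21
  J1 runs 2 units, time = 23
  J2 runs 2 units, time = 25
  J3 runs 2 units, time = 27
  J2 runs 2 units, time = 29
  J3 runs 1 units, time = 30
  J2 runs 2 units, time = 32
  J2 runs 1 units, time = 33
Finish times: [23, 33, 30, 15]
Average turnaround = 101/4 = 25.25

25.25


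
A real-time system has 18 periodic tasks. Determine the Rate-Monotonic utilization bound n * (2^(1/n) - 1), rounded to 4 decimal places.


Compute 2^(1/18) = 1.0392592260
Subtract 1: 1.0392592260 - 1 = 0.0392592260
Multiply by n: 18 * 0.0392592260 = 0.7066660680
Round to 4 dp: 0.7067

0.7067


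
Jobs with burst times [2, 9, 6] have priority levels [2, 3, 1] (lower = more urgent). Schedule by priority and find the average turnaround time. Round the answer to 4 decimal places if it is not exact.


Sort by priority (ascending = highest first):
Order: [(1, 6), (2, 2), (3, 9)]
Completion times:
  Priority 1, burst=6, C=6
  Priority 2, burst=2, C=8
  Priority 3, burst=9, C=17
Average turnaround = 31/3 = 10.3333

10.3333


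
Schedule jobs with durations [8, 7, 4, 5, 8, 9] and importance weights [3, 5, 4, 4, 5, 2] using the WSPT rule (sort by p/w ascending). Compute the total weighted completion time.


Compute p/w ratios and sort ascending (WSPT): [(4, 4), (5, 4), (7, 5), (8, 5), (8, 3), (9, 2)]
Compute weighted completion times:
  Job (p=4,w=4): C=4, w*C=4*4=16
  Job (p=5,w=4): C=9, w*C=4*9=36
  Job (p=7,w=5): C=16, w*C=5*16=80
  Job (p=8,w=5): C=24, w*C=5*24=120
  Job (p=8,w=3): C=32, w*C=3*32=96
  Job (p=9,w=2): C=41, w*C=2*41=82
Total weighted completion time = 430

430


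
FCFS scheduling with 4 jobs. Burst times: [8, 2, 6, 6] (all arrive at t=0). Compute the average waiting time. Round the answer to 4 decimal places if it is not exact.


FCFS order (as given): [8, 2, 6, 6]
Waiting times:
  Job 1: wait = 0
  Job 2: wait = 8
  Job 3: wait = 10
  Job 4: wait = 16
Sum of waiting times = 34
Average waiting time = 34/4 = 8.5

8.5


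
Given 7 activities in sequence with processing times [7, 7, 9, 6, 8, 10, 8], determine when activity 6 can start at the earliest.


Activity 6 starts after activities 1 through 5 complete.
Predecessor durations: [7, 7, 9, 6, 8]
ES = 7 + 7 + 9 + 6 + 8 = 37

37


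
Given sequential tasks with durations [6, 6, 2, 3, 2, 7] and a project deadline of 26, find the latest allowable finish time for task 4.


LF(activity 4) = deadline - sum of successor durations
Successors: activities 5 through 6 with durations [2, 7]
Sum of successor durations = 9
LF = 26 - 9 = 17

17


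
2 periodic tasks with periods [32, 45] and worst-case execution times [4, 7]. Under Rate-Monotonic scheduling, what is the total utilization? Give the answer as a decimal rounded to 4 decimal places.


Compute individual utilizations (exact fractions):
  Task 1: C/T = 4/32 = 1/8 (approx. 0.125)
  Task 2: C/T = 7/45 (approx. 0.1556)
Total utilization U = 1/8 + 7/45 = 101/360
Rounded to 4 decimal places: U = 0.2806
RM (Liu & Layland) bound for 2 tasks = 0.828427; compare with U = 101/360 (approx. 0.280556)
U <= bound, so schedulable by RM sufficient condition.

0.2806


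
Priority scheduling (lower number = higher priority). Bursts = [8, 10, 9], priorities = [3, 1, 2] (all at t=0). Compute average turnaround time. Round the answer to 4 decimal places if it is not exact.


Sort by priority (ascending = highest first):
Order: [(1, 10), (2, 9), (3, 8)]
Completion times:
  Priority 1, burst=10, C=10
  Priority 2, burst=9, C=19
  Priority 3, burst=8, C=27
Average turnaround = 56/3 = 18.6667

18.6667


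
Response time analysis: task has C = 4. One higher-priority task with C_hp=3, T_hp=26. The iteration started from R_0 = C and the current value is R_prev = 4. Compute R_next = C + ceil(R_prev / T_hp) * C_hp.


R_next = C + ceil(R_prev / T_hp) * C_hp
ceil(4 / 26) = ceil(0.1538) = 1
Interference = 1 * 3 = 3
R_next = 4 + 3 = 7

7


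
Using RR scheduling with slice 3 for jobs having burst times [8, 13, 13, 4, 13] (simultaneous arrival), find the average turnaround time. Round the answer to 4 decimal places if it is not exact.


Time quantum = 3
Execution trace:
  J1 runs 3 units, time = 3
  J2 runs 3 units, time = 6
  J3 runs 3 units, time = 9
  J4 runs 3 units, time = 12
  J5 runs 3 units, time = 15
  J1 runs 3 units, time = 18
  J2 runs 3 units, time = 21
  J3 runs 3 units, time = 24
  J4 runs 1 units, time = 25
  J5 runs 3 units, time = 28
  J1 runs 2 units, time = 30
  J2 runs 3 units, time = 33
  J3 runs 3 units, time = 36
  J5 runs 3 units, time = 39
  J2 runs 3 units, time = 42
  J3 runs 3 units, time = 45
  J5 runs 3 units, time = 48
  J2 runs 1 units, time = 49
  J3 runs 1 units, time = 50
  J5 runs 1 units, time = 51
Finish times: [30, 49, 50, 25, 51]
Average turnaround = 205/5 = 41.0

41.0


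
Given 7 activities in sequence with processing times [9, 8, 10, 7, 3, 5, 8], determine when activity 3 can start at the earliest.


Activity 3 starts after activities 1 through 2 complete.
Predecessor durations: [9, 8]
ES = 9 + 8 = 17

17


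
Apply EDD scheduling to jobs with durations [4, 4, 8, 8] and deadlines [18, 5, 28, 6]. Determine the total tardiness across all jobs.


Sort by due date (EDD order): [(4, 5), (8, 6), (4, 18), (8, 28)]
Compute completion times and tardiness:
  Job 1: p=4, d=5, C=4, tardiness=max(0,4-5)=0
  Job 2: p=8, d=6, C=12, tardiness=max(0,12-6)=6
  Job 3: p=4, d=18, C=16, tardiness=max(0,16-18)=0
  Job 4: p=8, d=28, C=24, tardiness=max(0,24-28)=0
Total tardiness = 6

6


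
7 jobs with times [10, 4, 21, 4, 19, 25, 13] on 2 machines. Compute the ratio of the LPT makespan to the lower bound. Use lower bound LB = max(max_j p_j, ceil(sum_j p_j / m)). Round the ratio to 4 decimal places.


LPT order: [25, 21, 19, 13, 10, 4, 4]
Machine loads after assignment: [48, 48]
LPT makespan = 48
Lower bound = max(max_job, ceil(total/2)) = max(25, 48) = 48
Ratio = 48 / 48 = 1.0

1.0


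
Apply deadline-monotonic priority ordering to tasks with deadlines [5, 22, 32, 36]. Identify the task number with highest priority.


Sort tasks by relative deadline (ascending):
  Task 1: deadline = 5
  Task 2: deadline = 22
  Task 3: deadline = 32
  Task 4: deadline = 36
Priority order (highest first): [1, 2, 3, 4]
Highest priority task = 1

1


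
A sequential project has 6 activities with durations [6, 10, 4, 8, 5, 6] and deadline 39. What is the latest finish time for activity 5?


LF(activity 5) = deadline - sum of successor durations
Successors: activities 6 through 6 with durations [6]
Sum of successor durations = 6
LF = 39 - 6 = 33

33


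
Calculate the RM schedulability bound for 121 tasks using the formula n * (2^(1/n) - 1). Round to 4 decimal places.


Compute 2^(1/121) = 1.0057449283
Subtract 1: 1.0057449283 - 1 = 0.0057449283
Multiply by n: 121 * 0.0057449283 = 0.6951363243
Round to 4 dp: 0.6951

0.6951


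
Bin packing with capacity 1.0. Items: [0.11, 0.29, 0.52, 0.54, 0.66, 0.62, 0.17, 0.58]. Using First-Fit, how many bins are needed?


Place items sequentially using First-Fit:
  Item 0.11 -> new Bin 1
  Item 0.29 -> Bin 1 (now 0.4)
  Item 0.52 -> Bin 1 (now 0.92)
  Item 0.54 -> new Bin 2
  Item 0.66 -> new Bin 3
  Item 0.62 -> new Bin 4
  Item 0.17 -> Bin 2 (now 0.71)
  Item 0.58 -> new Bin 5
Total bins used = 5

5


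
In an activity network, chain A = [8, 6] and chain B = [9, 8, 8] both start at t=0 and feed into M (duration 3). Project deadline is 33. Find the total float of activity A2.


Forward pass: ES(A2) = sum of predecessors on chain A = 8
EF = ES + duration = 8 + 6 = 14
Backward pass: LF(M) = deadline = 33; LS(M) = 33 - 3 = 30
LF(A2) = LS(M) - sum(successors on chain A) = 30 - 0 = 30
LS = LF - duration = 30 - 6 = 24
Total float = LS - ES = 24 - 8 = 16

16


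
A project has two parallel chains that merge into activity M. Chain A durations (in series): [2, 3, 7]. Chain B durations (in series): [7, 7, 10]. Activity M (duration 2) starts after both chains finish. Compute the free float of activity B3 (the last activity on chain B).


ES(B3) = sum of predecessors on chain B = 14
EF(B3) = ES + duration = 14 + 10 = 24
Successor of B3 is M. ES(M) = max(sum(A), sum(B)) = max(12, 24) = 24
Free float = ES(successor) - EF(current) = 24 - 24 = 0

0


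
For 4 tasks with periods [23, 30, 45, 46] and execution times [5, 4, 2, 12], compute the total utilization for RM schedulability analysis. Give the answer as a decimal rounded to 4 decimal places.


Compute individual utilizations (exact fractions):
  Task 1: C/T = 5/23 (approx. 0.2174)
  Task 2: C/T = 4/30 = 2/15 (approx. 0.1333)
  Task 3: C/T = 2/45 (approx. 0.0444)
  Task 4: C/T = 12/46 = 6/23 (approx. 0.2609)
Total utilization U = 5/23 + 2/15 + 2/45 + 6/23 = 679/1035
Rounded to 4 decimal places: U = 0.6560
RM (Liu & Layland) bound for 4 tasks = 0.756828; compare with U = 679/1035 (approx. 0.656039)
U <= bound, so schedulable by RM sufficient condition.

0.6560


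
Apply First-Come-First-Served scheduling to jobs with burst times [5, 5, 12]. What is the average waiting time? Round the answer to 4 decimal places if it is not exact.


FCFS order (as given): [5, 5, 12]
Waiting times:
  Job 1: wait = 0
  Job 2: wait = 5
  Job 3: wait = 10
Sum of waiting times = 15
Average waiting time = 15/3 = 5.0

5.0


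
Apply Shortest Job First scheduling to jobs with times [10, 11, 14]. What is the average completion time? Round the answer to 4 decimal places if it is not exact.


SJF order (ascending): [10, 11, 14]
Completion times:
  Job 1: burst=10, C=10
  Job 2: burst=11, C=21
  Job 3: burst=14, C=35
Average completion = 66/3 = 22.0

22.0


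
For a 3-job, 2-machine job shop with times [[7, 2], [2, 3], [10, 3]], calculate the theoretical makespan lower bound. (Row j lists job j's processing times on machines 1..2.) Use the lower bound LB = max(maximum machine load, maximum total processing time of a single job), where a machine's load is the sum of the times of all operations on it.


Machine loads:
  Machine 1: 7 + 2 + 10 = 19
  Machine 2: 2 + 3 + 3 = 8
Max machine load = 19
Job totals:
  Job 1: 9
  Job 2: 5
  Job 3: 13
Max job total = 13
Lower bound = max(19, 13) = 19

19


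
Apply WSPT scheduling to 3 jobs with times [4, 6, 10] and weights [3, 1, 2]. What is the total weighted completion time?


Compute p/w ratios and sort ascending (WSPT): [(4, 3), (10, 2), (6, 1)]
Compute weighted completion times:
  Job (p=4,w=3): C=4, w*C=3*4=12
  Job (p=10,w=2): C=14, w*C=2*14=28
  Job (p=6,w=1): C=20, w*C=1*20=20
Total weighted completion time = 60

60


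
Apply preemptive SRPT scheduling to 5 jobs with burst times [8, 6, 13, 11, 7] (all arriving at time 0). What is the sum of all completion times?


Since all jobs arrive at t=0, SRPT equals SPT ordering.
SPT order: [6, 7, 8, 11, 13]
Completion times:
  Job 1: p=6, C=6
  Job 2: p=7, C=13
  Job 3: p=8, C=21
  Job 4: p=11, C=32
  Job 5: p=13, C=45
Total completion time = 6 + 13 + 21 + 32 + 45 = 117

117


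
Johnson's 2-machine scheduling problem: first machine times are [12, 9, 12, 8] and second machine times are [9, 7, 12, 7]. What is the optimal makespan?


Apply Johnson's rule:
  Group 1 (a <= b): [(3, 12, 12)]
  Group 2 (a > b): [(1, 12, 9), (2, 9, 7), (4, 8, 7)]
Optimal job order: [3, 1, 2, 4]
Schedule:
  Job 3: M1 done at 12, M2 done at 24
  Job 1: M1 done at 24, M2 done at 33
  Job 2: M1 done at 33, M2 done at 40
  Job 4: M1 done at 41, M2 done at 48
Makespan = 48

48


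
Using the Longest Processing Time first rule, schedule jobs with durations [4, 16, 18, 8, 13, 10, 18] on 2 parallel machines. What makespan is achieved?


Sort jobs in decreasing order (LPT): [18, 18, 16, 13, 10, 8, 4]
Assign each job to the least loaded machine:
  Machine 1: jobs [18, 16, 8], load = 42
  Machine 2: jobs [18, 13, 10, 4], load = 45
Makespan = max load = 45

45


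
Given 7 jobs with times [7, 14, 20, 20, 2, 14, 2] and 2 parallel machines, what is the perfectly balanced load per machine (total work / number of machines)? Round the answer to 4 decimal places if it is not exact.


Total processing time = 7 + 14 + 20 + 20 + 2 + 14 + 2 = 79
Number of machines = 2
Ideal balanced load = 79 / 2 = 39.5

39.5


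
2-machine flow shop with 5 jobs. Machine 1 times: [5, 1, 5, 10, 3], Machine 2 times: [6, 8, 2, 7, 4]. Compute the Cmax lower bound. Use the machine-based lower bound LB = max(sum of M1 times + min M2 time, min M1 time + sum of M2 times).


LB1 = sum(M1 times) + min(M2 times) = 24 + 2 = 26
LB2 = min(M1 times) + sum(M2 times) = 1 + 27 = 28
Lower bound = max(LB1, LB2) = max(26, 28) = 28

28


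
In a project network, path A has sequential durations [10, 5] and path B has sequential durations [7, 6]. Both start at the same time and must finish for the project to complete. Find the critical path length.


Path A total = 10 + 5 = 15
Path B total = 7 + 6 = 13
Critical path = longest path = max(15, 13) = 15

15


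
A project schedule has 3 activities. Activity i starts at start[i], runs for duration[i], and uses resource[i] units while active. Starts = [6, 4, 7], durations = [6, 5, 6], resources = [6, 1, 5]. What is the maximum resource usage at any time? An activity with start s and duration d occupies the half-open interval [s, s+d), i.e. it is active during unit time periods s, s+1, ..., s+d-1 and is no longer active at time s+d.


Each activity i is active on [start_i, start_i + duration_i).
Compute total resource usage per time slot:
  t=0: active resources = [], total = 0
  t=1: active resources = [], total = 0
  t=2: active resources = [], total = 0
  t=3: active resources = [], total = 0
  t=4: active resources = [1], total = 1
  t=5: active resources = [1], total = 1
  t=6: active resources = [6, 1], total = 7
  t=7: active resources = [6, 1, 5], total = 12
  t=8: active resources = [6, 1, 5], total = 12
  t=9: active resources = [6, 5], total = 11
  t=10: active resources = [6, 5], total = 11
  t=11: active resources = [6, 5], total = 11
  t=12: active resources = [5], total = 5
Peak resource demand = 12

12


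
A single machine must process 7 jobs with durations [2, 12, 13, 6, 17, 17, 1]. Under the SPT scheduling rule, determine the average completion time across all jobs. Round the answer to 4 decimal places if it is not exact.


Sort jobs by processing time (SPT order): [1, 2, 6, 12, 13, 17, 17]
Compute completion times sequentially:
  Job 1: processing = 1, completes at 1
  Job 2: processing = 2, completes at 3
  Job 3: processing = 6, completes at 9
  Job 4: processing = 12, completes at 21
  Job 5: processing = 13, completes at 34
  Job 6: processing = 17, completes at 51
  Job 7: processing = 17, completes at 68
Sum of completion times = 187
Average completion time = 187/7 = 26.7143

26.7143


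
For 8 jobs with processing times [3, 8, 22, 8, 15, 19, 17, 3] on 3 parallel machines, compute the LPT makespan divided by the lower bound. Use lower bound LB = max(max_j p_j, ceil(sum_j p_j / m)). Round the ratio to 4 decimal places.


LPT order: [22, 19, 17, 15, 8, 8, 3, 3]
Machine loads after assignment: [33, 30, 32]
LPT makespan = 33
Lower bound = max(max_job, ceil(total/3)) = max(22, 32) = 32
Ratio = 33 / 32 = 1.0313

1.0313


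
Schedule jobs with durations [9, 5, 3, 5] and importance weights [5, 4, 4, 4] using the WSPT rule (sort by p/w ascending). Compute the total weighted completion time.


Compute p/w ratios and sort ascending (WSPT): [(3, 4), (5, 4), (5, 4), (9, 5)]
Compute weighted completion times:
  Job (p=3,w=4): C=3, w*C=4*3=12
  Job (p=5,w=4): C=8, w*C=4*8=32
  Job (p=5,w=4): C=13, w*C=4*13=52
  Job (p=9,w=5): C=22, w*C=5*22=110
Total weighted completion time = 206

206


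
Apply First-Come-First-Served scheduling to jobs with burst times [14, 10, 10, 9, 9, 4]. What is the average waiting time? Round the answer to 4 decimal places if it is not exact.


FCFS order (as given): [14, 10, 10, 9, 9, 4]
Waiting times:
  Job 1: wait = 0
  Job 2: wait = 14
  Job 3: wait = 24
  Job 4: wait = 34
  Job 5: wait = 43
  Job 6: wait = 52
Sum of waiting times = 167
Average waiting time = 167/6 = 27.8333

27.8333


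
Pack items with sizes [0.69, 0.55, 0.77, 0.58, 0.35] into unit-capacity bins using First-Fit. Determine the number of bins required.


Place items sequentially using First-Fit:
  Item 0.69 -> new Bin 1
  Item 0.55 -> new Bin 2
  Item 0.77 -> new Bin 3
  Item 0.58 -> new Bin 4
  Item 0.35 -> Bin 2 (now 0.9)
Total bins used = 4

4


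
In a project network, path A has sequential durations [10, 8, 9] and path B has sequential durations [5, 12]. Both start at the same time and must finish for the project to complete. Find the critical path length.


Path A total = 10 + 8 + 9 = 27
Path B total = 5 + 12 = 17
Critical path = longest path = max(27, 17) = 27

27


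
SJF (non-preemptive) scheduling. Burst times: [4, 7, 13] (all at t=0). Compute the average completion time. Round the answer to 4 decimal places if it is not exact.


SJF order (ascending): [4, 7, 13]
Completion times:
  Job 1: burst=4, C=4
  Job 2: burst=7, C=11
  Job 3: burst=13, C=24
Average completion = 39/3 = 13.0

13.0


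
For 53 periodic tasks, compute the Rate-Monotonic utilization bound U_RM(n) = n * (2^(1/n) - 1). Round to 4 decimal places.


Compute 2^(1/53) = 1.0131641430
Subtract 1: 1.0131641430 - 1 = 0.0131641430
Multiply by n: 53 * 0.0131641430 = 0.6976995790
Round to 4 dp: 0.6977

0.6977


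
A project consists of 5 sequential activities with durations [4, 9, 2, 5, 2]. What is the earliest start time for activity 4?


Activity 4 starts after activities 1 through 3 complete.
Predecessor durations: [4, 9, 2]
ES = 4 + 9 + 2 = 15

15


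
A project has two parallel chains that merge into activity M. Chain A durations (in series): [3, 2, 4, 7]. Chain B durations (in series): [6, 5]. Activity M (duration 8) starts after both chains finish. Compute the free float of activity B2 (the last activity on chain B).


ES(B2) = sum of predecessors on chain B = 6
EF(B2) = ES + duration = 6 + 5 = 11
Successor of B2 is M. ES(M) = max(sum(A), sum(B)) = max(16, 11) = 16
Free float = ES(successor) - EF(current) = 16 - 11 = 5

5


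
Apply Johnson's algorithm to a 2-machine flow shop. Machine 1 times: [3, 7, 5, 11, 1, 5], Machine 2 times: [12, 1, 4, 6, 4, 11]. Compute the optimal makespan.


Apply Johnson's rule:
  Group 1 (a <= b): [(5, 1, 4), (1, 3, 12), (6, 5, 11)]
  Group 2 (a > b): [(4, 11, 6), (3, 5, 4), (2, 7, 1)]
Optimal job order: [5, 1, 6, 4, 3, 2]
Schedule:
  Job 5: M1 done at 1, M2 done at 5
  Job 1: M1 done at 4, M2 done at 17
  Job 6: M1 done at 9, M2 done at 28
  Job 4: M1 done at 20, M2 done at 34
  Job 3: M1 done at 25, M2 done at 38
  Job 2: M1 done at 32, M2 done at 39
Makespan = 39

39


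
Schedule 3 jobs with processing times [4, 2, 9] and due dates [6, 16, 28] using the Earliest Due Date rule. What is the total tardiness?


Sort by due date (EDD order): [(4, 6), (2, 16), (9, 28)]
Compute completion times and tardiness:
  Job 1: p=4, d=6, C=4, tardiness=max(0,4-6)=0
  Job 2: p=2, d=16, C=6, tardiness=max(0,6-16)=0
  Job 3: p=9, d=28, C=15, tardiness=max(0,15-28)=0
Total tardiness = 0

0


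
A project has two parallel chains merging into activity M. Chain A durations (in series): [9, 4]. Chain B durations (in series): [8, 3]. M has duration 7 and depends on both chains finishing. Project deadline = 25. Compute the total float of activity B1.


Forward pass: ES(B1) = sum of predecessors on chain B = 0
EF = ES + duration = 0 + 8 = 8
Backward pass: LF(M) = deadline = 25; LS(M) = 25 - 7 = 18
LF(B1) = LS(M) - sum(successors on chain B) = 18 - 3 = 15
LS = LF - duration = 15 - 8 = 7
Total float = LS - ES = 7 - 0 = 7

7


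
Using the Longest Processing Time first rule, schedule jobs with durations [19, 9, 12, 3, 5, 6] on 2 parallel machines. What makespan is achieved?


Sort jobs in decreasing order (LPT): [19, 12, 9, 6, 5, 3]
Assign each job to the least loaded machine:
  Machine 1: jobs [19, 6, 3], load = 28
  Machine 2: jobs [12, 9, 5], load = 26
Makespan = max load = 28

28


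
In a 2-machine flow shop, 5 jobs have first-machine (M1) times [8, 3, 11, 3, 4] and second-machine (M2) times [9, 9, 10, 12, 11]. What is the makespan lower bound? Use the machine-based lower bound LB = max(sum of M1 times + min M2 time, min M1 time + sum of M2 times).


LB1 = sum(M1 times) + min(M2 times) = 29 + 9 = 38
LB2 = min(M1 times) + sum(M2 times) = 3 + 51 = 54
Lower bound = max(LB1, LB2) = max(38, 54) = 54

54


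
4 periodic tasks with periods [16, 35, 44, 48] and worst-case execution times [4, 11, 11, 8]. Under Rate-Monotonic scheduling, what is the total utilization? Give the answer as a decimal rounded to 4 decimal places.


Compute individual utilizations (exact fractions):
  Task 1: C/T = 4/16 = 1/4 (approx. 0.25)
  Task 2: C/T = 11/35 (approx. 0.3143)
  Task 3: C/T = 11/44 = 1/4 (approx. 0.25)
  Task 4: C/T = 8/48 = 1/6 (approx. 0.1667)
Total utilization U = 1/4 + 11/35 + 1/4 + 1/6 = 103/105
Rounded to 4 decimal places: U = 0.9810
RM (Liu & Layland) bound for 4 tasks = 0.756828; compare with U = 103/105 (approx. 0.980952)
bound < U <= 1, so the RM sufficient condition is not met (inconclusive; an exact test such as response-time analysis is needed).

0.9810


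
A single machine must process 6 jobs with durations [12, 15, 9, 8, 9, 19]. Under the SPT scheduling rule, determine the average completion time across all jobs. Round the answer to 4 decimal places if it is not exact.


Sort jobs by processing time (SPT order): [8, 9, 9, 12, 15, 19]
Compute completion times sequentially:
  Job 1: processing = 8, completes at 8
  Job 2: processing = 9, completes at 17
  Job 3: processing = 9, completes at 26
  Job 4: processing = 12, completes at 38
  Job 5: processing = 15, completes at 53
  Job 6: processing = 19, completes at 72
Sum of completion times = 214
Average completion time = 214/6 = 35.6667

35.6667


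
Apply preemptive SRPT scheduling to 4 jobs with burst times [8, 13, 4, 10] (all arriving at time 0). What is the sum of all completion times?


Since all jobs arrive at t=0, SRPT equals SPT ordering.
SPT order: [4, 8, 10, 13]
Completion times:
  Job 1: p=4, C=4
  Job 2: p=8, C=12
  Job 3: p=10, C=22
  Job 4: p=13, C=35
Total completion time = 4 + 12 + 22 + 35 = 73

73


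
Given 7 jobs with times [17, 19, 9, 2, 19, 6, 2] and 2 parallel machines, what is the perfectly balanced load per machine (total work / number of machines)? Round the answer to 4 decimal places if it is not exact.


Total processing time = 17 + 19 + 9 + 2 + 19 + 6 + 2 = 74
Number of machines = 2
Ideal balanced load = 74 / 2 = 37.0

37.0


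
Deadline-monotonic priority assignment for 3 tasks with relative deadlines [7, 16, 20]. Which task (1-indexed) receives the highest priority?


Sort tasks by relative deadline (ascending):
  Task 1: deadline = 7
  Task 2: deadline = 16
  Task 3: deadline = 20
Priority order (highest first): [1, 2, 3]
Highest priority task = 1

1


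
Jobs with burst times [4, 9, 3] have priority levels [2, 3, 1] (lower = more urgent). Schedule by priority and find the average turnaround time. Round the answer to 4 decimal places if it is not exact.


Sort by priority (ascending = highest first):
Order: [(1, 3), (2, 4), (3, 9)]
Completion times:
  Priority 1, burst=3, C=3
  Priority 2, burst=4, C=7
  Priority 3, burst=9, C=16
Average turnaround = 26/3 = 8.6667

8.6667


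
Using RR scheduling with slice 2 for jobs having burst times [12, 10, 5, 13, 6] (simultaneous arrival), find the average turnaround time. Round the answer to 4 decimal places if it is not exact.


Time quantum = 2
Execution trace:
  J1 runs 2 units, time = 2
  J2 runs 2 units, time = 4
  J3 runs 2 units, time = 6
  J4 runs 2 units, time = 8
  J5 runs 2 units, time = 10
  J1 runs 2 units, time = 12
  J2 runs 2 units, time = 14
  J3 runs 2 units, time = 16
  J4 runs 2 units, time = 18
  J5 runs 2 units, time = 20
  J1 runs 2 units, time = 22
  J2 runs 2 units, time = 24
  J3 runs 1 units, time = 25
  J4 runs 2 units, time = 27
  J5 runs 2 units, time = 29
  J1 runs 2 units, time = 31
  J2 runs 2 units, time = 33
  J4 runs 2 units, time = 35
  J1 runs 2 units, time = 37
  J2 runs 2 units, time = 39
  J4 runs 2 units, time = 41
  J1 runs 2 units, time = 43
  J4 runs 2 units, time = 45
  J4 runs 1 units, time = 46
Finish times: [43, 39, 25, 46, 29]
Average turnaround = 182/5 = 36.4

36.4


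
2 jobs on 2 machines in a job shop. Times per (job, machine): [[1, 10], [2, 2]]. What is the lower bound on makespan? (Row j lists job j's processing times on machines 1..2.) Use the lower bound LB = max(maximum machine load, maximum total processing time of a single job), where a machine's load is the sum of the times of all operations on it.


Machine loads:
  Machine 1: 1 + 2 = 3
  Machine 2: 10 + 2 = 12
Max machine load = 12
Job totals:
  Job 1: 11
  Job 2: 4
Max job total = 11
Lower bound = max(12, 11) = 12

12


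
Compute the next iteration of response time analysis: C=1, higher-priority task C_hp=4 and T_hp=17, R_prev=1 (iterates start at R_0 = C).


R_next = C + ceil(R_prev / T_hp) * C_hp
ceil(1 / 17) = ceil(0.0588) = 1
Interference = 1 * 4 = 4
R_next = 1 + 4 = 5

5


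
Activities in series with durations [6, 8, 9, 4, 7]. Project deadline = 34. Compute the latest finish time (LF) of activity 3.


LF(activity 3) = deadline - sum of successor durations
Successors: activities 4 through 5 with durations [4, 7]
Sum of successor durations = 11
LF = 34 - 11 = 23

23


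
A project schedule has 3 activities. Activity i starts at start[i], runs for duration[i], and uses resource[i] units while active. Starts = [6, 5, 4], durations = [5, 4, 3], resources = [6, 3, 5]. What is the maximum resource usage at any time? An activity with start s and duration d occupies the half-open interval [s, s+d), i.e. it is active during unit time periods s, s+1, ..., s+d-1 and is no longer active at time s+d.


Each activity i is active on [start_i, start_i + duration_i).
Compute total resource usage per time slot:
  t=0: active resources = [], total = 0
  t=1: active resources = [], total = 0
  t=2: active resources = [], total = 0
  t=3: active resources = [], total = 0
  t=4: active resources = [5], total = 5
  t=5: active resources = [3, 5], total = 8
  t=6: active resources = [6, 3, 5], total = 14
  t=7: active resources = [6, 3], total = 9
  t=8: active resources = [6, 3], total = 9
  t=9: active resources = [6], total = 6
  t=10: active resources = [6], total = 6
Peak resource demand = 14

14


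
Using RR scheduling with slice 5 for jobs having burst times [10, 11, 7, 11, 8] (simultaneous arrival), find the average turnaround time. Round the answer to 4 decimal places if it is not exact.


Time quantum = 5
Execution trace:
  J1 runs 5 units, time = 5
  J2 runs 5 units, time = 10
  J3 runs 5 units, time = 15
  J4 runs 5 units, time = 20
  J5 runs 5 units, time = 25
  J1 runs 5 units, time = 30
  J2 runs 5 units, time = 35
  J3 runs 2 units, time = 37
  J4 runs 5 units, time = 42
  J5 runs 3 units, time = 45
  J2 runs 1 units, time = 46
  J4 runs 1 units, time = 47
Finish times: [30, 46, 37, 47, 45]
Average turnaround = 205/5 = 41.0

41.0


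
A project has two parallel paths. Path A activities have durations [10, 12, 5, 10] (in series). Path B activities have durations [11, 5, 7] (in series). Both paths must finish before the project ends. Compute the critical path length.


Path A total = 10 + 12 + 5 + 10 = 37
Path B total = 11 + 5 + 7 = 23
Critical path = longest path = max(37, 23) = 37

37


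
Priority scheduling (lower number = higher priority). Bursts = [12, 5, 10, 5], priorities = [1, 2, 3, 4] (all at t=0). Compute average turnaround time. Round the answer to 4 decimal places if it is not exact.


Sort by priority (ascending = highest first):
Order: [(1, 12), (2, 5), (3, 10), (4, 5)]
Completion times:
  Priority 1, burst=12, C=12
  Priority 2, burst=5, C=17
  Priority 3, burst=10, C=27
  Priority 4, burst=5, C=32
Average turnaround = 88/4 = 22.0

22.0


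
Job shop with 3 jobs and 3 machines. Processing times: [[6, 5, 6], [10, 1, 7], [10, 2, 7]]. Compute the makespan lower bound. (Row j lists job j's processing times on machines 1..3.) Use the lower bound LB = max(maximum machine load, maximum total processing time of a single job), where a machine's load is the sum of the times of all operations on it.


Machine loads:
  Machine 1: 6 + 10 + 10 = 26
  Machine 2: 5 + 1 + 2 = 8
  Machine 3: 6 + 7 + 7 = 20
Max machine load = 26
Job totals:
  Job 1: 17
  Job 2: 18
  Job 3: 19
Max job total = 19
Lower bound = max(26, 19) = 26

26


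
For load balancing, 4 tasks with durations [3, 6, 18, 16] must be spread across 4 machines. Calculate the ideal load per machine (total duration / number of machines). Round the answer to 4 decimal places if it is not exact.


Total processing time = 3 + 6 + 18 + 16 = 43
Number of machines = 4
Ideal balanced load = 43 / 4 = 10.75

10.75


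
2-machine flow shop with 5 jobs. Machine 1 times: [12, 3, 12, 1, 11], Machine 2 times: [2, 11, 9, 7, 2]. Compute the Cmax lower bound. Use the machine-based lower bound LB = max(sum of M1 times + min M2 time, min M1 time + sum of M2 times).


LB1 = sum(M1 times) + min(M2 times) = 39 + 2 = 41
LB2 = min(M1 times) + sum(M2 times) = 1 + 31 = 32
Lower bound = max(LB1, LB2) = max(41, 32) = 41

41


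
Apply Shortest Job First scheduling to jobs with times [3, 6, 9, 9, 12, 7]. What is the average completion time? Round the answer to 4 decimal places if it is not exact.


SJF order (ascending): [3, 6, 7, 9, 9, 12]
Completion times:
  Job 1: burst=3, C=3
  Job 2: burst=6, C=9
  Job 3: burst=7, C=16
  Job 4: burst=9, C=25
  Job 5: burst=9, C=34
  Job 6: burst=12, C=46
Average completion = 133/6 = 22.1667

22.1667


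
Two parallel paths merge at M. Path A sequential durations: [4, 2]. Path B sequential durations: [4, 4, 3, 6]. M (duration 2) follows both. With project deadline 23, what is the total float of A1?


Forward pass: ES(A1) = sum of predecessors on chain A = 0
EF = ES + duration = 0 + 4 = 4
Backward pass: LF(M) = deadline = 23; LS(M) = 23 - 2 = 21
LF(A1) = LS(M) - sum(successors on chain A) = 21 - 2 = 19
LS = LF - duration = 19 - 4 = 15
Total float = LS - ES = 15 - 0 = 15

15


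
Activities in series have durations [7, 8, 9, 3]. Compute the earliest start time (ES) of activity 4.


Activity 4 starts after activities 1 through 3 complete.
Predecessor durations: [7, 8, 9]
ES = 7 + 8 + 9 = 24

24


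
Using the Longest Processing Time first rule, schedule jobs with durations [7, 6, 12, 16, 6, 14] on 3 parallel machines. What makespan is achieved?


Sort jobs in decreasing order (LPT): [16, 14, 12, 7, 6, 6]
Assign each job to the least loaded machine:
  Machine 1: jobs [16, 6], load = 22
  Machine 2: jobs [14, 6], load = 20
  Machine 3: jobs [12, 7], load = 19
Makespan = max load = 22

22


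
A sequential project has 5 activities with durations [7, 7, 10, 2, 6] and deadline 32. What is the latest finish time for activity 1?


LF(activity 1) = deadline - sum of successor durations
Successors: activities 2 through 5 with durations [7, 10, 2, 6]
Sum of successor durations = 25
LF = 32 - 25 = 7

7


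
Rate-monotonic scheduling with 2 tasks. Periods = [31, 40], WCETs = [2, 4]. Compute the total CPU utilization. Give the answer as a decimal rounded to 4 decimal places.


Compute individual utilizations (exact fractions):
  Task 1: C/T = 2/31 (approx. 0.0645)
  Task 2: C/T = 4/40 = 1/10 (approx. 0.1)
Total utilization U = 2/31 + 1/10 = 51/310
Rounded to 4 decimal places: U = 0.1645
RM (Liu & Layland) bound for 2 tasks = 0.828427; compare with U = 51/310 (approx. 0.164516)
U <= bound, so schedulable by RM sufficient condition.

0.1645


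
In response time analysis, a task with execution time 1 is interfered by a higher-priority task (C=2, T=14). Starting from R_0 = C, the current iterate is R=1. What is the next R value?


R_next = C + ceil(R_prev / T_hp) * C_hp
ceil(1 / 14) = ceil(0.0714) = 1
Interference = 1 * 2 = 2
R_next = 1 + 2 = 3

3


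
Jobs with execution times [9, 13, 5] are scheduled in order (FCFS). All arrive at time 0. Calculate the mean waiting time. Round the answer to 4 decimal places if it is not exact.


FCFS order (as given): [9, 13, 5]
Waiting times:
  Job 1: wait = 0
  Job 2: wait = 9
  Job 3: wait = 22
Sum of waiting times = 31
Average waiting time = 31/3 = 10.3333

10.3333


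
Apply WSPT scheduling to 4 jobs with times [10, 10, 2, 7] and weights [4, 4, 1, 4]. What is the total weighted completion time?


Compute p/w ratios and sort ascending (WSPT): [(7, 4), (2, 1), (10, 4), (10, 4)]
Compute weighted completion times:
  Job (p=7,w=4): C=7, w*C=4*7=28
  Job (p=2,w=1): C=9, w*C=1*9=9
  Job (p=10,w=4): C=19, w*C=4*19=76
  Job (p=10,w=4): C=29, w*C=4*29=116
Total weighted completion time = 229

229


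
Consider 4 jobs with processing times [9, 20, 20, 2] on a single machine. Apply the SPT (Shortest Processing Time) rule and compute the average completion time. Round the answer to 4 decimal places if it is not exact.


Sort jobs by processing time (SPT order): [2, 9, 20, 20]
Compute completion times sequentially:
  Job 1: processing = 2, completes at 2
  Job 2: processing = 9, completes at 11
  Job 3: processing = 20, completes at 31
  Job 4: processing = 20, completes at 51
Sum of completion times = 95
Average completion time = 95/4 = 23.75

23.75


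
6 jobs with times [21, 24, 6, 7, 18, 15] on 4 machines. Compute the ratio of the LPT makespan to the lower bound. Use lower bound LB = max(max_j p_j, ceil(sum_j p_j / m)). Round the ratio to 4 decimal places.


LPT order: [24, 21, 18, 15, 7, 6]
Machine loads after assignment: [24, 21, 24, 22]
LPT makespan = 24
Lower bound = max(max_job, ceil(total/4)) = max(24, 23) = 24
Ratio = 24 / 24 = 1.0

1.0


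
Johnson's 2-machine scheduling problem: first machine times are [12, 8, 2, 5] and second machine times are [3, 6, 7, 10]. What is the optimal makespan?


Apply Johnson's rule:
  Group 1 (a <= b): [(3, 2, 7), (4, 5, 10)]
  Group 2 (a > b): [(2, 8, 6), (1, 12, 3)]
Optimal job order: [3, 4, 2, 1]
Schedule:
  Job 3: M1 done at 2, M2 done at 9
  Job 4: M1 done at 7, M2 done at 19
  Job 2: M1 done at 15, M2 done at 25
  Job 1: M1 done at 27, M2 done at 30
Makespan = 30

30


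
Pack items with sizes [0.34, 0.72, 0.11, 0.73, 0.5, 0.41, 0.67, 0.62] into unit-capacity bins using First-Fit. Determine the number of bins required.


Place items sequentially using First-Fit:
  Item 0.34 -> new Bin 1
  Item 0.72 -> new Bin 2
  Item 0.11 -> Bin 1 (now 0.45)
  Item 0.73 -> new Bin 3
  Item 0.5 -> Bin 1 (now 0.95)
  Item 0.41 -> new Bin 4
  Item 0.67 -> new Bin 5
  Item 0.62 -> new Bin 6
Total bins used = 6

6


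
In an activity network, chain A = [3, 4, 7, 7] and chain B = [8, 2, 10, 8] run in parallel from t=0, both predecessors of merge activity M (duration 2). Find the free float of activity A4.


ES(A4) = sum of predecessors on chain A = 14
EF(A4) = ES + duration = 14 + 7 = 21
Successor of A4 is M. ES(M) = max(sum(A), sum(B)) = max(21, 28) = 28
Free float = ES(successor) - EF(current) = 28 - 21 = 7

7


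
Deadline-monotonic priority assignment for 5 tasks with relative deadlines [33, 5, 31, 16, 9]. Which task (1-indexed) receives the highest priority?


Sort tasks by relative deadline (ascending):
  Task 2: deadline = 5
  Task 5: deadline = 9
  Task 4: deadline = 16
  Task 3: deadline = 31
  Task 1: deadline = 33
Priority order (highest first): [2, 5, 4, 3, 1]
Highest priority task = 2

2


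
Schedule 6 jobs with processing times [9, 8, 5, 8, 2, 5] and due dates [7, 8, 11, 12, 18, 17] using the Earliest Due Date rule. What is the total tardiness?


Sort by due date (EDD order): [(9, 7), (8, 8), (5, 11), (8, 12), (5, 17), (2, 18)]
Compute completion times and tardiness:
  Job 1: p=9, d=7, C=9, tardiness=max(0,9-7)=2
  Job 2: p=8, d=8, C=17, tardiness=max(0,17-8)=9
  Job 3: p=5, d=11, C=22, tardiness=max(0,22-11)=11
  Job 4: p=8, d=12, C=30, tardiness=max(0,30-12)=18
  Job 5: p=5, d=17, C=35, tardiness=max(0,35-17)=18
  Job 6: p=2, d=18, C=37, tardiness=max(0,37-18)=19
Total tardiness = 77

77


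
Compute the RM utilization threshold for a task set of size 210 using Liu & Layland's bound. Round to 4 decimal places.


Compute 2^(1/210) = 1.0033061542
Subtract 1: 1.0033061542 - 1 = 0.0033061542
Multiply by n: 210 * 0.0033061542 = 0.6942923820
Round to 4 dp: 0.6943

0.6943


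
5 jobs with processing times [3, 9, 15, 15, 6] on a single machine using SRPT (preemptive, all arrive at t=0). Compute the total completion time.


Since all jobs arrive at t=0, SRPT equals SPT ordering.
SPT order: [3, 6, 9, 15, 15]
Completion times:
  Job 1: p=3, C=3
  Job 2: p=6, C=9
  Job 3: p=9, C=18
  Job 4: p=15, C=33
  Job 5: p=15, C=48
Total completion time = 3 + 9 + 18 + 33 + 48 = 111

111


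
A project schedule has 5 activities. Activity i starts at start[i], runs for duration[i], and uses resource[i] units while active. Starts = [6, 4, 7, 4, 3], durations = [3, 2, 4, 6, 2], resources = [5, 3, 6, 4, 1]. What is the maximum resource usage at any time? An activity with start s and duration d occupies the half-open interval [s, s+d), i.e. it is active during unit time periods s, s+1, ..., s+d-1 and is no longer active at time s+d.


Each activity i is active on [start_i, start_i + duration_i).
Compute total resource usage per time slot:
  t=0: active resources = [], total = 0
  t=1: active resources = [], total = 0
  t=2: active resources = [], total = 0
  t=3: active resources = [1], total = 1
  t=4: active resources = [3, 4, 1], total = 8
  t=5: active resources = [3, 4], total = 7
  t=6: active resources = [5, 4], total = 9
  t=7: active resources = [5, 6, 4], total = 15
  t=8: active resources = [5, 6, 4], total = 15
  t=9: active resources = [6, 4], total = 10
  t=10: active resources = [6], total = 6
Peak resource demand = 15

15


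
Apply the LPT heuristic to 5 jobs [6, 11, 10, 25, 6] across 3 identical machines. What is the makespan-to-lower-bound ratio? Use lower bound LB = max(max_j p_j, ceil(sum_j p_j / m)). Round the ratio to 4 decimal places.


LPT order: [25, 11, 10, 6, 6]
Machine loads after assignment: [25, 17, 16]
LPT makespan = 25
Lower bound = max(max_job, ceil(total/3)) = max(25, 20) = 25
Ratio = 25 / 25 = 1.0

1.0


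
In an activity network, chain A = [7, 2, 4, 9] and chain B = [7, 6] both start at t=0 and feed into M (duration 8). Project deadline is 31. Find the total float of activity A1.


Forward pass: ES(A1) = sum of predecessors on chain A = 0
EF = ES + duration = 0 + 7 = 7
Backward pass: LF(M) = deadline = 31; LS(M) = 31 - 8 = 23
LF(A1) = LS(M) - sum(successors on chain A) = 23 - 15 = 8
LS = LF - duration = 8 - 7 = 1
Total float = LS - ES = 1 - 0 = 1

1


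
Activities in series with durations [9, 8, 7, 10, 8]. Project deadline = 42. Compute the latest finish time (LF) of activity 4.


LF(activity 4) = deadline - sum of successor durations
Successors: activities 5 through 5 with durations [8]
Sum of successor durations = 8
LF = 42 - 8 = 34

34


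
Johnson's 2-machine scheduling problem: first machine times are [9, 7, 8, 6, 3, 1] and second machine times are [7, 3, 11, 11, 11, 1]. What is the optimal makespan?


Apply Johnson's rule:
  Group 1 (a <= b): [(6, 1, 1), (5, 3, 11), (4, 6, 11), (3, 8, 11)]
  Group 2 (a > b): [(1, 9, 7), (2, 7, 3)]
Optimal job order: [6, 5, 4, 3, 1, 2]
Schedule:
  Job 6: M1 done at 1, M2 done at 2
  Job 5: M1 done at 4, M2 done at 15
  Job 4: M1 done at 10, M2 done at 26
  Job 3: M1 done at 18, M2 done at 37
  Job 1: M1 done at 27, M2 done at 44
  Job 2: M1 done at 34, M2 done at 47
Makespan = 47

47
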